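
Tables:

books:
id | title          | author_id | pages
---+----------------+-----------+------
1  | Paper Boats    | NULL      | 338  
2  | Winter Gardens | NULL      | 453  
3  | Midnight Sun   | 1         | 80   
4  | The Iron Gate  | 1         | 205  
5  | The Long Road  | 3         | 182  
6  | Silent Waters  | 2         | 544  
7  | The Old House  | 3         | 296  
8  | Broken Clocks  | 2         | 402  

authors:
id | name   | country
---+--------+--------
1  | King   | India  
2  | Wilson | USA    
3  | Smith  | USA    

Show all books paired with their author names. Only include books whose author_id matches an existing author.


INNER JOIN keeps only books rows whose author_id matches an id in authors. Walk through each book:
  - book 1 (Paper Boats): author_id=NULL, no match -> dropped
  - book 2 (Winter Gardens): author_id=NULL, no match -> dropped
  - book 3 (Midnight Sun): author_id=1 -> matches King
  - book 4 (The Iron Gate): author_id=1 -> matches King
  - book 5 (The Long Road): author_id=3 -> matches Smith
  - book 6 (Silent Waters): author_id=2 -> matches Wilson
  - book 7 (The Old House): author_id=3 -> matches Smith
  - book 8 (Broken Clocks): author_id=2 -> matches Wilson
So 2 of 8 rows are dropped.

SQL:
SELECT a.title, b.name AS author
FROM books a
INNER JOIN authors b ON a.author_id = b.id

Result:
title         | author
--------------+-------
Midnight Sun  | King  
The Iron Gate | King  
The Long Road | Smith 
Silent Waters | Wilson
The Old House | Smith 
Broken Clocks | Wilson


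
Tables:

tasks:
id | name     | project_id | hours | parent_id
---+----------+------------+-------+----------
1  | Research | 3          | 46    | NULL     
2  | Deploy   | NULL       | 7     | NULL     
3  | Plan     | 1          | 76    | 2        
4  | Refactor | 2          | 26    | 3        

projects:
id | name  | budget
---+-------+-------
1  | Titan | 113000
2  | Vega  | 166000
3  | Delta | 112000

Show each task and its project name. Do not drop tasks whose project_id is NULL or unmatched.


LEFT JOIN keeps every row from tasks (the left table); where project_id has no match in projects, the project columns become NULL. Walk through each task:
  - task 1 (Research): project_id=3 -> matches Delta
  - task 2 (Deploy): project_id=NULL, no match -> kept with NULL
  - task 3 (Plan): project_id=1 -> matches Titan
  - task 4 (Refactor): project_id=2 -> matches Vega
All 4 rows appear; 1 has NULL project.

SQL:
SELECT a.name, b.name AS project
FROM tasks a
LEFT JOIN projects b ON a.project_id = b.id

Result:
name     | project
---------+--------
Research | Delta  
Deploy   | NULL   
Plan     | Titan  
Refactor | Vega   


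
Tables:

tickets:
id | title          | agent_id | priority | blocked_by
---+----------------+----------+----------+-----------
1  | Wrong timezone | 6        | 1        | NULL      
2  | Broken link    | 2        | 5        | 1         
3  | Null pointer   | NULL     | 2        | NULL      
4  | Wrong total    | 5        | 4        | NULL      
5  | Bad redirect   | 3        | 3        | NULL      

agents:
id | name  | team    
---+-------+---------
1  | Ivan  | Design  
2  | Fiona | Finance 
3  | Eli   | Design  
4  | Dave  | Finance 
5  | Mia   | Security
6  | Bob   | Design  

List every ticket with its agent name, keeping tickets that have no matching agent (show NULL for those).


LEFT JOIN keeps every row from tickets (the left table); where agent_id has no match in agents, the agent columns become NULL. Walk through each ticket:
  - ticket 1 (Wrong timezone): agent_id=6 -> matches Bob
  - ticket 2 (Broken link): agent_id=2 -> matches Fiona
  - ticket 3 (Null pointer): agent_id=NULL, no match -> kept with NULL
  - ticket 4 (Wrong total): agent_id=5 -> matches Mia
  - ticket 5 (Bad redirect): agent_id=3 -> matches Eli
All 5 rows appear; 1 has NULL agent.

SQL:
SELECT a.title, b.name AS agent
FROM tickets a
LEFT JOIN agents b ON a.agent_id = b.id

Result:
title          | agent
---------------+------
Wrong timezone | Bob  
Broken link    | Fiona
Null pointer   | NULL 
Wrong total    | Mia  
Bad redirect   | Eli  


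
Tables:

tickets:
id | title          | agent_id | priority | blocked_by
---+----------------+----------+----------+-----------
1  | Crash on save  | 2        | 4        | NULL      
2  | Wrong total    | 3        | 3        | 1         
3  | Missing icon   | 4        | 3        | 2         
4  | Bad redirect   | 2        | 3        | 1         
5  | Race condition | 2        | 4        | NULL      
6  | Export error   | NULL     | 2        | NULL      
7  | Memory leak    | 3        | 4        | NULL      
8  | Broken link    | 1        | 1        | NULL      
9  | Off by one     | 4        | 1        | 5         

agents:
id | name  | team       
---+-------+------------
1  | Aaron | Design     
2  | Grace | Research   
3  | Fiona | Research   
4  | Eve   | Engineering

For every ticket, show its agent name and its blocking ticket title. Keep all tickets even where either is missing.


Two LEFT JOINs from the same base table tickets: one to agents via agent_id, one to tickets itself via blocked_by. Both are LEFT so every ticket is preserved.
Match against agents:
  - ticket 1 (Crash on save): agent_id=2 -> matches Grace
  - ticket 2 (Wrong total): agent_id=3 -> matches Fiona
  - ticket 3 (Missing icon): agent_id=4 -> matches Eve
  - ticket 4 (Bad redirect): agent_id=2 -> matches Grace
  - ticket 5 (Race condition): agent_id=2 -> matches Grace
  - ticket 6 (Export error): agent_id=NULL, no match -> kept with NULL
  - ticket 7 (Memory leak): agent_id=3 -> matches Fiona
  - ticket 8 (Broken link): agent_id=1 -> matches Aaron
  - ticket 9 (Off by one): agent_id=4 -> matches Eve
Match against tickets (self):
  - ticket 1 (Crash on save): blocked_by=NULL -> NULL
  - ticket 2 (Wrong total): blocked_by=1 -> Crash on save
  - ticket 3 (Missing icon): blocked_by=2 -> Wrong total
  - ticket 4 (Bad redirect): blocked_by=1 -> Crash on save
  - ticket 5 (Race condition): blocked_by=NULL -> NULL
  - ticket 6 (Export error): blocked_by=NULL -> NULL
  - ticket 7 (Memory leak): blocked_by=NULL -> NULL
  - ticket 8 (Broken link): blocked_by=NULL -> NULL
  - ticket 9 (Off by one): blocked_by=5 -> Race condition

SQL:
SELECT a.title, b.name AS agent, c.title AS blocked_by
FROM tickets a
LEFT JOIN agents b ON a.agent_id = b.id
LEFT JOIN tickets c ON a.blocked_by = c.id

Result:
title          | agent | blocked_by    
---------------+-------+---------------
Crash on save  | Grace | NULL          
Wrong total    | Fiona | Crash on save 
Missing icon   | Eve   | Wrong total   
Bad redirect   | Grace | Crash on save 
Race condition | Grace | NULL          
Export error   | NULL  | NULL          
Memory leak    | Fiona | NULL          
Broken link    | Aaron | NULL          
Off by one     | Eve   | Race condition


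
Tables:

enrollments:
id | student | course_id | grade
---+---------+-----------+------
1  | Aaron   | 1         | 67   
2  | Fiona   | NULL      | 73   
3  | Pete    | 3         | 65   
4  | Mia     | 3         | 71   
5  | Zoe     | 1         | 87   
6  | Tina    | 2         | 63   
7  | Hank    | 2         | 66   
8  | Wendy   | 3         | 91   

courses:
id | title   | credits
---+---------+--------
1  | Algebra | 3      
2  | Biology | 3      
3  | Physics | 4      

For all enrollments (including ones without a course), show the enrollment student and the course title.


LEFT JOIN keeps every row from enrollments (the left table); where course_id has no match in courses, the course columns become NULL. Walk through each enrollment:
  - enrollment 1 (Aaron): course_id=1 -> matches Algebra
  - enrollment 2 (Fiona): course_id=NULL, no match -> kept with NULL
  - enrollment 3 (Pete): course_id=3 -> matches Physics
  - enrollment 4 (Mia): course_id=3 -> matches Physics
  - enrollment 5 (Zoe): course_id=1 -> matches Algebra
  - enrollment 6 (Tina): course_id=2 -> matches Biology
  - enrollment 7 (Hank): course_id=2 -> matches Biology
  - enrollment 8 (Wendy): course_id=3 -> matches Physics
All 8 rows appear; 1 has NULL course.

SQL:
SELECT a.student, b.title AS course
FROM enrollments a
LEFT JOIN courses b ON a.course_id = b.id

Result:
student | course 
--------+--------
Aaron   | Algebra
Fiona   | NULL   
Pete    | Physics
Mia     | Physics
Zoe     | Algebra
Tina    | Biology
Hank    | Biology
Wendy   | Physics


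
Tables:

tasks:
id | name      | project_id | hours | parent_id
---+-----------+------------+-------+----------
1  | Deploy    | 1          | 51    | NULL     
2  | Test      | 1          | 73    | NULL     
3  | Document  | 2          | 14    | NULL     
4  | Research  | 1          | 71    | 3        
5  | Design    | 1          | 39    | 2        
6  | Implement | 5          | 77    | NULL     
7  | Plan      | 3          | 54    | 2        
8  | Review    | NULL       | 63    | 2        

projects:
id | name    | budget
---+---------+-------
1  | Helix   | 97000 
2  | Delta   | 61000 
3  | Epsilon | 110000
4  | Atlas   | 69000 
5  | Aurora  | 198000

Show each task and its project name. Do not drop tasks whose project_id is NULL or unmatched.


LEFT JOIN keeps every row from tasks (the left table); where project_id has no match in projects, the project columns become NULL. Walk through each task:
  - task 1 (Deploy): project_id=1 -> matches Helix
  - task 2 (Test): project_id=1 -> matches Helix
  - task 3 (Document): project_id=2 -> matches Delta
  - task 4 (Research): project_id=1 -> matches Helix
  - task 5 (Design): project_id=1 -> matches Helix
  - task 6 (Implement): project_id=5 -> matches Aurora
  - task 7 (Plan): project_id=3 -> matches Epsilon
  - task 8 (Review): project_id=NULL, no match -> kept with NULL
All 8 rows appear; 1 has NULL project.

SQL:
SELECT a.name, b.name AS project
FROM tasks a
LEFT JOIN projects b ON a.project_id = b.id

Result:
name      | project
----------+--------
Deploy    | Helix  
Test      | Helix  
Document  | Delta  
Research  | Helix  
Design    | Helix  
Implement | Aurora 
Plan      | Epsilon
Review    | NULL   


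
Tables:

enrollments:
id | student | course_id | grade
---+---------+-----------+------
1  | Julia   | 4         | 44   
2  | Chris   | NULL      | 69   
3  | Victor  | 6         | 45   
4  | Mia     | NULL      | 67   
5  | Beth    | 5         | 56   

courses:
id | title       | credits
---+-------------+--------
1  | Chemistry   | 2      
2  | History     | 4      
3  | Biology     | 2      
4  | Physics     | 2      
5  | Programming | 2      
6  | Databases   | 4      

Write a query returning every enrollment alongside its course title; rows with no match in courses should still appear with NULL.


LEFT JOIN keeps every row from enrollments (the left table); where course_id has no match in courses, the course columns become NULL. Walk through each enrollment:
  - enrollment 1 (Julia): course_id=4 -> matches Physics
  - enrollment 2 (Chris): course_id=NULL, no match -> kept with NULL
  - enrollment 3 (Victor): course_id=6 -> matches Databases
  - enrollment 4 (Mia): course_id=NULL, no match -> kept with NULL
  - enrollment 5 (Beth): course_id=5 -> matches Programming
All 5 rows appear; 2 have NULL course.

SQL:
SELECT a.student, b.title AS course
FROM enrollments a
LEFT JOIN courses b ON a.course_id = b.id

Result:
student | course     
--------+------------
Julia   | Physics    
Chris   | NULL       
Victor  | Databases  
Mia     | NULL       
Beth    | Programming


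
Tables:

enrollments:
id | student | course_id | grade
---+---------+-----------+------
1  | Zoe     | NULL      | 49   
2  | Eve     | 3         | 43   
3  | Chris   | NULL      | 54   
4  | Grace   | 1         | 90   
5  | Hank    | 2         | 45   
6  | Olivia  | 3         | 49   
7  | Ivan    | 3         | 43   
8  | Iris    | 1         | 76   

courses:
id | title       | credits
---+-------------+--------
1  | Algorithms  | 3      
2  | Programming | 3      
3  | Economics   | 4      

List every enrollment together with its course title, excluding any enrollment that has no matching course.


INNER JOIN keeps only enrollments rows whose course_id matches an id in courses. Walk through each enrollment:
  - enrollment 1 (Zoe): course_id=NULL, no match -> dropped
  - enrollment 2 (Eve): course_id=3 -> matches Economics
  - enrollment 3 (Chris): course_id=NULL, no match -> dropped
  - enrollment 4 (Grace): course_id=1 -> matches Algorithms
  - enrollment 5 (Hank): course_id=2 -> matches Programming
  - enrollment 6 (Olivia): course_id=3 -> matches Economics
  - enrollment 7 (Ivan): course_id=3 -> matches Economics
  - enrollment 8 (Iris): course_id=1 -> matches Algorithms
So 2 of 8 rows are dropped.

SQL:
SELECT a.student, b.title AS course
FROM enrollments a
INNER JOIN courses b ON a.course_id = b.id

Result:
student | course     
--------+------------
Eve     | Economics  
Grace   | Algorithms 
Hank    | Programming
Olivia  | Economics  
Ivan    | Economics  
Iris    | Algorithms 


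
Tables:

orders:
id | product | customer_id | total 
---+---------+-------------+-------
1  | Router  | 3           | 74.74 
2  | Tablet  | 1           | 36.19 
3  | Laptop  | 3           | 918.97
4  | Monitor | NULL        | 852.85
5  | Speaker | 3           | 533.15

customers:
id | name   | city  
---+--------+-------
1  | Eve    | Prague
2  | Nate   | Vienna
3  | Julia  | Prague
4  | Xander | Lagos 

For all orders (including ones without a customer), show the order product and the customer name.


LEFT JOIN keeps every row from orders (the left table); where customer_id has no match in customers, the customer columns become NULL. Walk through each order:
  - order 1 (Router): customer_id=3 -> matches Julia
  - order 2 (Tablet): customer_id=1 -> matches Eve
  - order 3 (Laptop): customer_id=3 -> matches Julia
  - order 4 (Monitor): customer_id=NULL, no match -> kept with NULL
  - order 5 (Speaker): customer_id=3 -> matches Julia
All 5 rows appear; 1 has NULL customer.

SQL:
SELECT a.product, b.name AS customer
FROM orders a
LEFT JOIN customers b ON a.customer_id = b.id

Result:
product | customer
--------+---------
Router  | Julia   
Tablet  | Eve     
Laptop  | Julia   
Monitor | NULL    
Speaker | Julia   


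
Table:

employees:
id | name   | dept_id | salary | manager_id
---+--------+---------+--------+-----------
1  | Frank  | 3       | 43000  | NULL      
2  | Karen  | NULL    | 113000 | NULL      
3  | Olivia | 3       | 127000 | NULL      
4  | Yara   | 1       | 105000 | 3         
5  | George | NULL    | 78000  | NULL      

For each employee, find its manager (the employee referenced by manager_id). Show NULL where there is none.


This is a self-join: employees is joined to a second copy of itself, matching each row's manager_id to another row's id. Use LEFT JOIN so rows with manager_id=NULL are kept.
  - employee 1 (Frank): manager_id=NULL -> NULL
  - employee 2 (Karen): manager_id=NULL -> NULL
  - employee 3 (Olivia): manager_id=NULL -> NULL
  - employee 4 (Yara): manager_id=3 -> Olivia
  - employee 5 (George): manager_id=NULL -> NULL

SQL:
SELECT a.name AS item, b.name AS manager
FROM employees a
LEFT JOIN employees b ON a.manager_id = b.id

Result:
item   | manager
-------+--------
Frank  | NULL   
Karen  | NULL   
Olivia | NULL   
Yara   | Olivia 
George | NULL   


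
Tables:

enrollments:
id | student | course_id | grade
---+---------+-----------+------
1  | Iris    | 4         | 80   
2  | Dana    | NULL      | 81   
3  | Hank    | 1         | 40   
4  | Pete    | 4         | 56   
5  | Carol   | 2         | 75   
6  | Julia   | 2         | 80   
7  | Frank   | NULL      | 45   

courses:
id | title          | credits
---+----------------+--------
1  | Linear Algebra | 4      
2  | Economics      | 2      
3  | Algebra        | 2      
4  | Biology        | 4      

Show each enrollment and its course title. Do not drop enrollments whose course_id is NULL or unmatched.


LEFT JOIN keeps every row from enrollments (the left table); where course_id has no match in courses, the course columns become NULL. Walk through each enrollment:
  - enrollment 1 (Iris): course_id=4 -> matches Biology
  - enrollment 2 (Dana): course_id=NULL, no match -> kept with NULL
  - enrollment 3 (Hank): course_id=1 -> matches Linear Algebra
  - enrollment 4 (Pete): course_id=4 -> matches Biology
  - enrollment 5 (Carol): course_id=2 -> matches Economics
  - enrollment 6 (Julia): course_id=2 -> matches Economics
  - enrollment 7 (Frank): course_id=NULL, no match -> kept with NULL
All 7 rows appear; 2 have NULL course.

SQL:
SELECT a.student, b.title AS course
FROM enrollments a
LEFT JOIN courses b ON a.course_id = b.id

Result:
student | course        
--------+---------------
Iris    | Biology       
Dana    | NULL          
Hank    | Linear Algebra
Pete    | Biology       
Carol   | Economics     
Julia   | Economics     
Frank   | NULL          


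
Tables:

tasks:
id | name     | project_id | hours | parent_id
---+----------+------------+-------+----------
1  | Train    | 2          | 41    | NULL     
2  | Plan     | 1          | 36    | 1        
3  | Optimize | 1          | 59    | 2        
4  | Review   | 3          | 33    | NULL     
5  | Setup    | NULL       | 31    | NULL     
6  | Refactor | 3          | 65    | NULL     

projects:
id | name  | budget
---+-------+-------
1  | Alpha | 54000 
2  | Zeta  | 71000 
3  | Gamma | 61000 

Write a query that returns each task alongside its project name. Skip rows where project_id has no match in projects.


INNER JOIN keeps only tasks rows whose project_id matches an id in projects. Walk through each task:
  - task 1 (Train): project_id=2 -> matches Zeta
  - task 2 (Plan): project_id=1 -> matches Alpha
  - task 3 (Optimize): project_id=1 -> matches Alpha
  - task 4 (Review): project_id=3 -> matches Gamma
  - task 5 (Setup): project_id=NULL, no match -> dropped
  - task 6 (Refactor): project_id=3 -> matches Gamma
So 1 of 6 rows is dropped.

SQL:
SELECT a.name, b.name AS project
FROM tasks a
INNER JOIN projects b ON a.project_id = b.id

Result:
name     | project
---------+--------
Train    | Zeta   
Plan     | Alpha  
Optimize | Alpha  
Review   | Gamma  
Refactor | Gamma  


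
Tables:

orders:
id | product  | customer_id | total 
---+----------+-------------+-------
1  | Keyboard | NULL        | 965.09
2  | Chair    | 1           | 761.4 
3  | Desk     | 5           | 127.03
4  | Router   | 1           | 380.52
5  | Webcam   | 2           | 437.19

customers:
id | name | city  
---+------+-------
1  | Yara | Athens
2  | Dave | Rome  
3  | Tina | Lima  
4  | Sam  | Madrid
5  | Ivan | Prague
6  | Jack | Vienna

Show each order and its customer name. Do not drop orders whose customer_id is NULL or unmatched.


LEFT JOIN keeps every row from orders (the left table); where customer_id has no match in customers, the customer columns become NULL. Walk through each order:
  - order 1 (Keyboard): customer_id=NULL, no match -> kept with NULL
  - order 2 (Chair): customer_id=1 -> matches Yara
  - order 3 (Desk): customer_id=5 -> matches Ivan
  - order 4 (Router): customer_id=1 -> matches Yara
  - order 5 (Webcam): customer_id=2 -> matches Dave
All 5 rows appear; 1 has NULL customer.

SQL:
SELECT a.product, b.name AS customer
FROM orders a
LEFT JOIN customers b ON a.customer_id = b.id

Result:
product  | customer
---------+---------
Keyboard | NULL    
Chair    | Yara    
Desk     | Ivan    
Router   | Yara    
Webcam   | Dave    


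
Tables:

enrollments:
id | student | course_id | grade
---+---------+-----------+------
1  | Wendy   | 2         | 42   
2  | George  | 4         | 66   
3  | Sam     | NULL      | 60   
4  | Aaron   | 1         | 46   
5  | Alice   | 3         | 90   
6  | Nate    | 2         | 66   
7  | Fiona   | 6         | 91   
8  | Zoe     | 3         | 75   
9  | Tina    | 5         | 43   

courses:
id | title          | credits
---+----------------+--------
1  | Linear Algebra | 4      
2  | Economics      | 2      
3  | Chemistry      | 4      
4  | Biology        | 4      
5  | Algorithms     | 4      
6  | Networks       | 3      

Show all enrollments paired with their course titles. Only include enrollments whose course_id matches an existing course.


INNER JOIN keeps only enrollments rows whose course_id matches an id in courses. Walk through each enrollment:
  - enrollment 1 (Wendy): course_id=2 -> matches Economics
  - enrollment 2 (George): course_id=4 -> matches Biology
  - enrollment 3 (Sam): course_id=NULL, no match -> dropped
  - enrollment 4 (Aaron): course_id=1 -> matches Linear Algebra
  - enrollment 5 (Alice): course_id=3 -> matches Chemistry
  - enrollment 6 (Nate): course_id=2 -> matches Economics
  - enrollment 7 (Fiona): course_id=6 -> matches Networks
  - enrollment 8 (Zoe): course_id=3 -> matches Chemistry
  - enrollment 9 (Tina): course_id=5 -> matches Algorithms
So 1 of 9 rows is dropped.

SQL:
SELECT a.student, b.title AS course
FROM enrollments a
INNER JOIN courses b ON a.course_id = b.id

Result:
student | course        
--------+---------------
Wendy   | Economics     
George  | Biology       
Aaron   | Linear Algebra
Alice   | Chemistry     
Nate    | Economics     
Fiona   | Networks      
Zoe     | Chemistry     
Tina    | Algorithms    


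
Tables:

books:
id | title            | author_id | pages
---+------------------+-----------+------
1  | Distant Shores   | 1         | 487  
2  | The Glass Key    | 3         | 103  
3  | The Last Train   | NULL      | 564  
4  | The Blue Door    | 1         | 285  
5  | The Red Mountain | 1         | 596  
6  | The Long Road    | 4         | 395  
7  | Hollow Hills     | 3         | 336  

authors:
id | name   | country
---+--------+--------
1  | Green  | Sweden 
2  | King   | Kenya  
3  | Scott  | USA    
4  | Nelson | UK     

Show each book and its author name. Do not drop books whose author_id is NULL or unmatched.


LEFT JOIN keeps every row from books (the left table); where author_id has no match in authors, the author columns become NULL. Walk through each book:
  - book 1 (Distant Shores): author_id=1 -> matches Green
  - book 2 (The Glass Key): author_id=3 -> matches Scott
  - book 3 (The Last Train): author_id=NULL, no match -> kept with NULL
  - book 4 (The Blue Door): author_id=1 -> matches Green
  - book 5 (The Red Mountain): author_id=1 -> matches Green
  - book 6 (The Long Road): author_id=4 -> matches Nelson
  - book 7 (Hollow Hills): author_id=3 -> matches Scott
All 7 rows appear; 1 has NULL author.

SQL:
SELECT a.title, b.name AS author
FROM books a
LEFT JOIN authors b ON a.author_id = b.id

Result:
title            | author
-----------------+-------
Distant Shores   | Green 
The Glass Key    | Scott 
The Last Train   | NULL  
The Blue Door    | Green 
The Red Mountain | Green 
The Long Road    | Nelson
Hollow Hills     | Scott 


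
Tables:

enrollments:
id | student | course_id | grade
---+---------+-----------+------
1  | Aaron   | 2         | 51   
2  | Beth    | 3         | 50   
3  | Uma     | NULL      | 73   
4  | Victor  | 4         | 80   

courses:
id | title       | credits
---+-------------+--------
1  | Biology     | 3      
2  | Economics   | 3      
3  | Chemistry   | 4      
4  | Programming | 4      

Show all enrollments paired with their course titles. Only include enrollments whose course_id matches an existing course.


INNER JOIN keeps only enrollments rows whose course_id matches an id in courses. Walk through each enrollment:
  - enrollment 1 (Aaron): course_id=2 -> matches Economics
  - enrollment 2 (Beth): course_id=3 -> matches Chemistry
  - enrollment 3 (Uma): course_id=NULL, no match -> dropped
  - enrollment 4 (Victor): course_id=4 -> matches Programming
So 1 of 4 rows is dropped.

SQL:
SELECT a.student, b.title AS course
FROM enrollments a
INNER JOIN courses b ON a.course_id = b.id

Result:
student | course     
--------+------------
Aaron   | Economics  
Beth    | Chemistry  
Victor  | Programming


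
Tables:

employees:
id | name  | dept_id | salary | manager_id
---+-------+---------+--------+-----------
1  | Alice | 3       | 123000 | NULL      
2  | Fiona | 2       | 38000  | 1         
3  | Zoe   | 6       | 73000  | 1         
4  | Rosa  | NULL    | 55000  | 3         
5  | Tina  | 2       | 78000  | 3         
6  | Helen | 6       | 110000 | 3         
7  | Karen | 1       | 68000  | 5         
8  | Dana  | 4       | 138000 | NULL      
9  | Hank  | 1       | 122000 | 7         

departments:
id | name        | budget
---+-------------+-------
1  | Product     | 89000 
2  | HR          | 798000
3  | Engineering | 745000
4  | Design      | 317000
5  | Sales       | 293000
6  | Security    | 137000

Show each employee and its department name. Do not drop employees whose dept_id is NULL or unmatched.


LEFT JOIN keeps every row from employees (the left table); where dept_id has no match in departments, the department columns become NULL. Walk through each employee:
  - employee 1 (Alice): dept_id=3 -> matches Engineering
  - employee 2 (Fiona): dept_id=2 -> matches HR
  - employee 3 (Zoe): dept_id=6 -> matches Security
  - employee 4 (Rosa): dept_id=NULL, no match -> kept with NULL
  - employee 5 (Tina): dept_id=2 -> matches HR
  - employee 6 (Helen): dept_id=6 -> matches Security
  - employee 7 (Karen): dept_id=1 -> matches Product
  - employee 8 (Dana): dept_id=4 -> matches Design
  - employee 9 (Hank): dept_id=1 -> matches Product
All 9 rows appear; 1 has NULL department.

SQL:
SELECT a.name, b.name AS department
FROM employees a
LEFT JOIN departments b ON a.dept_id = b.id

Result:
name  | department 
------+------------
Alice | Engineering
Fiona | HR         
Zoe   | Security   
Rosa  | NULL       
Tina  | HR         
Helen | Security   
Karen | Product    
Dana  | Design     
Hank  | Product    


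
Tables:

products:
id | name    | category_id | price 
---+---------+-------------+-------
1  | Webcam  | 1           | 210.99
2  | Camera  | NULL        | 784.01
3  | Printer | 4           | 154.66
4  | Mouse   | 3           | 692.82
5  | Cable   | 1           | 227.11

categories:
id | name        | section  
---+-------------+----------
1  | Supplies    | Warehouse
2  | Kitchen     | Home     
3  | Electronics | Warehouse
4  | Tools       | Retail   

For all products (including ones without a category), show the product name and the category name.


LEFT JOIN keeps every row from products (the left table); where category_id has no match in categories, the category columns become NULL. Walk through each product:
  - product 1 (Webcam): category_id=1 -> matches Supplies
  - product 2 (Camera): category_id=NULL, no match -> kept with NULL
  - product 3 (Printer): category_id=4 -> matches Tools
  - product 4 (Mouse): category_id=3 -> matches Electronics
  - product 5 (Cable): category_id=1 -> matches Supplies
All 5 rows appear; 1 has NULL category.

SQL:
SELECT a.name, b.name AS category
FROM products a
LEFT JOIN categories b ON a.category_id = b.id

Result:
name    | category   
--------+------------
Webcam  | Supplies   
Camera  | NULL       
Printer | Tools      
Mouse   | Electronics
Cable   | Supplies   


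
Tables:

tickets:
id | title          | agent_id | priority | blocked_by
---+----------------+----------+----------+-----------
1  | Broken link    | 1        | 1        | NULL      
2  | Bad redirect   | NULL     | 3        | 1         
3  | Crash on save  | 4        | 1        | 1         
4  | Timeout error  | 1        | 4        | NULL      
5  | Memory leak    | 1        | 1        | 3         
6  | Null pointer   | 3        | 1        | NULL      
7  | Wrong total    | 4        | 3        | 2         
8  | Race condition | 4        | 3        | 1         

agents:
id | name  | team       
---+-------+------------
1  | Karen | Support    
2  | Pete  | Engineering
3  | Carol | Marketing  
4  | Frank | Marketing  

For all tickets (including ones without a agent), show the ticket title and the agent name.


LEFT JOIN keeps every row from tickets (the left table); where agent_id has no match in agents, the agent columns become NULL. Walk through each ticket:
  - ticket 1 (Broken link): agent_id=1 -> matches Karen
  - ticket 2 (Bad redirect): agent_id=NULL, no match -> kept with NULL
  - ticket 3 (Crash on save): agent_id=4 -> matches Frank
  - ticket 4 (Timeout error): agent_id=1 -> matches Karen
  - ticket 5 (Memory leak): agent_id=1 -> matches Karen
  - ticket 6 (Null pointer): agent_id=3 -> matches Carol
  - ticket 7 (Wrong total): agent_id=4 -> matches Frank
  - ticket 8 (Race condition): agent_id=4 -> matches Frank
All 8 rows appear; 1 has NULL agent.

SQL:
SELECT a.title, b.name AS agent
FROM tickets a
LEFT JOIN agents b ON a.agent_id = b.id

Result:
title          | agent
---------------+------
Broken link    | Karen
Bad redirect   | NULL 
Crash on save  | Frank
Timeout error  | Karen
Memory leak    | Karen
Null pointer   | Carol
Wrong total    | Frank
Race condition | Frank


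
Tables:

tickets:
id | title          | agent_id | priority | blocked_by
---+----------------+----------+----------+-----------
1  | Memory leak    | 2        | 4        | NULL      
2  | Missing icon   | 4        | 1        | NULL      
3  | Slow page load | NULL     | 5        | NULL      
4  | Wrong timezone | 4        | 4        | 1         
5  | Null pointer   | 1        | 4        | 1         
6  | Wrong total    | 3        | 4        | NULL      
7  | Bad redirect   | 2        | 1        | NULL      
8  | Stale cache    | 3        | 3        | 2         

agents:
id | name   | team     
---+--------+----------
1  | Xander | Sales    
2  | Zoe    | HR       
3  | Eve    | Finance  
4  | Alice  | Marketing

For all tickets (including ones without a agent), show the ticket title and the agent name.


LEFT JOIN keeps every row from tickets (the left table); where agent_id has no match in agents, the agent columns become NULL. Walk through each ticket:
  - ticket 1 (Memory leak): agent_id=2 -> matches Zoe
  - ticket 2 (Missing icon): agent_id=4 -> matches Alice
  - ticket 3 (Slow page load): agent_id=NULL, no match -> kept with NULL
  - ticket 4 (Wrong timezone): agent_id=4 -> matches Alice
  - ticket 5 (Null pointer): agent_id=1 -> matches Xander
  - ticket 6 (Wrong total): agent_id=3 -> matches Eve
  - ticket 7 (Bad redirect): agent_id=2 -> matches Zoe
  - ticket 8 (Stale cache): agent_id=3 -> matches Eve
All 8 rows appear; 1 has NULL agent.

SQL:
SELECT a.title, b.name AS agent
FROM tickets a
LEFT JOIN agents b ON a.agent_id = b.id

Result:
title          | agent 
---------------+-------
Memory leak    | Zoe   
Missing icon   | Alice 
Slow page load | NULL  
Wrong timezone | Alice 
Null pointer   | Xander
Wrong total    | Eve   
Bad redirect   | Zoe   
Stale cache    | Eve   


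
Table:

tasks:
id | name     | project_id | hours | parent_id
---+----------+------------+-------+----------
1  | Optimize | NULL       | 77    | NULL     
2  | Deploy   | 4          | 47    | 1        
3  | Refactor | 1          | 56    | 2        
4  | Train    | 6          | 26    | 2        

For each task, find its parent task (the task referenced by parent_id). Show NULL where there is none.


This is a self-join: tasks is joined to a second copy of itself, matching each row's parent_id to another row's id. Use LEFT JOIN so rows with parent_id=NULL are kept.
  - task 1 (Optimize): parent_id=NULL -> NULL
  - task 2 (Deploy): parent_id=1 -> Optimize
  - task 3 (Refactor): parent_id=2 -> Deploy
  - task 4 (Train): parent_id=2 -> Deploy

SQL:
SELECT a.name AS item, b.name AS parent
FROM tasks a
LEFT JOIN tasks b ON a.parent_id = b.id

Result:
item     | parent  
---------+---------
Optimize | NULL    
Deploy   | Optimize
Refactor | Deploy  
Train    | Deploy  


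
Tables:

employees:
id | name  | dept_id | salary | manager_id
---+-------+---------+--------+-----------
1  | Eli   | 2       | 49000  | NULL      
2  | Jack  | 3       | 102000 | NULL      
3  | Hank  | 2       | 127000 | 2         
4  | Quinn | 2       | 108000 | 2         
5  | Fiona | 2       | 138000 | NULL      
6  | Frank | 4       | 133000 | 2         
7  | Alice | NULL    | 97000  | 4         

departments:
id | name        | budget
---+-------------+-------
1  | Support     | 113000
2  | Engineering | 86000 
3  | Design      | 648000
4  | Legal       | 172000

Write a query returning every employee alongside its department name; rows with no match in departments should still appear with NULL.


LEFT JOIN keeps every row from employees (the left table); where dept_id has no match in departments, the department columns become NULL. Walk through each employee:
  - employee 1 (Eli): dept_id=2 -> matches Engineering
  - employee 2 (Jack): dept_id=3 -> matches Design
  - employee 3 (Hank): dept_id=2 -> matches Engineering
  - employee 4 (Quinn): dept_id=2 -> matches Engineering
  - employee 5 (Fiona): dept_id=2 -> matches Engineering
  - employee 6 (Frank): dept_id=4 -> matches Legal
  - employee 7 (Alice): dept_id=NULL, no match -> kept with NULL
All 7 rows appear; 1 has NULL department.

SQL:
SELECT a.name, b.name AS department
FROM employees a
LEFT JOIN departments b ON a.dept_id = b.id

Result:
name  | department 
------+------------
Eli   | Engineering
Jack  | Design     
Hank  | Engineering
Quinn | Engineering
Fiona | Engineering
Frank | Legal      
Alice | NULL       


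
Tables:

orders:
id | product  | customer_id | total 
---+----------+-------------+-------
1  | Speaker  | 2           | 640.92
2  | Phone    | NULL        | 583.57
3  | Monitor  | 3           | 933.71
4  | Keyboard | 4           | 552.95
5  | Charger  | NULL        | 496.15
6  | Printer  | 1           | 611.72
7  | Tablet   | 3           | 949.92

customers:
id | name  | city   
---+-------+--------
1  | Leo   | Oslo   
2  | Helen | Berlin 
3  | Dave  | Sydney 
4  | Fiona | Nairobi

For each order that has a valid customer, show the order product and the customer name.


INNER JOIN keeps only orders rows whose customer_id matches an id in customers. Walk through each order:
  - order 1 (Speaker): customer_id=2 -> matches Helen
  - order 2 (Phone): customer_id=NULL, no match -> dropped
  - order 3 (Monitor): customer_id=3 -> matches Dave
  - order 4 (Keyboard): customer_id=4 -> matches Fiona
  - order 5 (Charger): customer_id=NULL, no match -> dropped
  - order 6 (Printer): customer_id=1 -> matches Leo
  - order 7 (Tablet): customer_id=3 -> matches Dave
So 2 of 7 rows are dropped.

SQL:
SELECT a.product, b.name AS customer
FROM orders a
INNER JOIN customers b ON a.customer_id = b.id

Result:
product  | customer
---------+---------
Speaker  | Helen   
Monitor  | Dave    
Keyboard | Fiona   
Printer  | Leo     
Tablet   | Dave    


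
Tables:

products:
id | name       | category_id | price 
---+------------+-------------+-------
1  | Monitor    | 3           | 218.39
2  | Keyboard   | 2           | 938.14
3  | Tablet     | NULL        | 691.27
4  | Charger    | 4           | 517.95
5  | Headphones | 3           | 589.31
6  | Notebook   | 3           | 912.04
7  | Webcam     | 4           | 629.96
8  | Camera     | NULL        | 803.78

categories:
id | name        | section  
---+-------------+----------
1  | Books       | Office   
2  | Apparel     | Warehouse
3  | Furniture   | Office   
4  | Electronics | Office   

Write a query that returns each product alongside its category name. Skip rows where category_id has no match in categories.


INNER JOIN keeps only products rows whose category_id matches an id in categories. Walk through each product:
  - product 1 (Monitor): category_id=3 -> matches Furniture
  - product 2 (Keyboard): category_id=2 -> matches Apparel
  - product 3 (Tablet): category_id=NULL, no match -> dropped
  - product 4 (Charger): category_id=4 -> matches Electronics
  - product 5 (Headphones): category_id=3 -> matches Furniture
  - product 6 (Notebook): category_id=3 -> matches Furniture
  - product 7 (Webcam): category_id=4 -> matches Electronics
  - product 8 (Camera): category_id=NULL, no match -> dropped
So 2 of 8 rows are dropped.

SQL:
SELECT a.name, b.name AS category
FROM products a
INNER JOIN categories b ON a.category_id = b.id

Result:
name       | category   
-----------+------------
Monitor    | Furniture  
Keyboard   | Apparel    
Charger    | Electronics
Headphones | Furniture  
Notebook   | Furniture  
Webcam     | Electronics


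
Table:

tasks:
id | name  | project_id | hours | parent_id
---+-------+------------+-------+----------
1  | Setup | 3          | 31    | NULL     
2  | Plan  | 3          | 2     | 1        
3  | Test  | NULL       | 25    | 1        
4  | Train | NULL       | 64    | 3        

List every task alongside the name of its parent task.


This is a self-join: tasks is joined to a second copy of itself, matching each row's parent_id to another row's id. Use LEFT JOIN so rows with parent_id=NULL are kept.
  - task 1 (Setup): parent_id=NULL -> NULL
  - task 2 (Plan): parent_id=1 -> Setup
  - task 3 (Test): parent_id=1 -> Setup
  - task 4 (Train): parent_id=3 -> Test

SQL:
SELECT a.name AS item, b.name AS parent
FROM tasks a
LEFT JOIN tasks b ON a.parent_id = b.id

Result:
item  | parent
------+-------
Setup | NULL  
Plan  | Setup 
Test  | Setup 
Train | Test  


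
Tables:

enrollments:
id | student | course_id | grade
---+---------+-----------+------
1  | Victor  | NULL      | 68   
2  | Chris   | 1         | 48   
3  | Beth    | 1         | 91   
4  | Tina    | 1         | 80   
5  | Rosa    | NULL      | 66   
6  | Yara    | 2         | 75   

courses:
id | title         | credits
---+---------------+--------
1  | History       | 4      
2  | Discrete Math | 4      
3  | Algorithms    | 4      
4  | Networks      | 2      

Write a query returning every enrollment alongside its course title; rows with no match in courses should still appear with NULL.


LEFT JOIN keeps every row from enrollments (the left table); where course_id has no match in courses, the course columns become NULL. Walk through each enrollment:
  - enrollment 1 (Victor): course_id=NULL, no match -> kept with NULL
  - enrollment 2 (Chris): course_id=1 -> matches History
  - enrollment 3 (Beth): course_id=1 -> matches History
  - enrollment 4 (Tina): course_id=1 -> matches History
  - enrollment 5 (Rosa): course_id=NULL, no match -> kept with NULL
  - enrollment 6 (Yara): course_id=2 -> matches Discrete Math
All 6 rows appear; 2 have NULL course.

SQL:
SELECT a.student, b.title AS course
FROM enrollments a
LEFT JOIN courses b ON a.course_id = b.id

Result:
student | course       
--------+--------------
Victor  | NULL         
Chris   | History      
Beth    | History      
Tina    | History      
Rosa    | NULL         
Yara    | Discrete Math


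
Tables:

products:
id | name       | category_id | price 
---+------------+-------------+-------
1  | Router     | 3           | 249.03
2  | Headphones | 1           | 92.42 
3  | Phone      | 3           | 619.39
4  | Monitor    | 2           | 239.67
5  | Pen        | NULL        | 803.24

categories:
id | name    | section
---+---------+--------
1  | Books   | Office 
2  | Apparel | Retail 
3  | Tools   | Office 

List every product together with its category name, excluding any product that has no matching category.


INNER JOIN keeps only products rows whose category_id matches an id in categories. Walk through each product:
  - product 1 (Router): category_id=3 -> matches Tools
  - product 2 (Headphones): category_id=1 -> matches Books
  - product 3 (Phone): category_id=3 -> matches Tools
  - product 4 (Monitor): category_id=2 -> matches Apparel
  - product 5 (Pen): category_id=NULL, no match -> dropped
So 1 of 5 rows is dropped.

SQL:
SELECT a.name, b.name AS category
FROM products a
INNER JOIN categories b ON a.category_id = b.id

Result:
name       | category
-----------+---------
Router     | Tools   
Headphones | Books   
Phone      | Tools   
Monitor    | Apparel 


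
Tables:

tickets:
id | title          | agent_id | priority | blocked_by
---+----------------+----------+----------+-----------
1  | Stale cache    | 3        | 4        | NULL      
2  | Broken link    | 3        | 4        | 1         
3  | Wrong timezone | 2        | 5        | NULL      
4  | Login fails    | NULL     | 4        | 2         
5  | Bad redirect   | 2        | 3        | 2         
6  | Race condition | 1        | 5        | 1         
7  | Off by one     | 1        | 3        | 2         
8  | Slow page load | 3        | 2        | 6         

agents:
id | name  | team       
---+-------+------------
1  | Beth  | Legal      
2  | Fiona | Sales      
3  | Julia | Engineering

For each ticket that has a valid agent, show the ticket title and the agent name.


INNER JOIN keeps only tickets rows whose agent_id matches an id in agents. Walk through each ticket:
  - ticket 1 (Stale cache): agent_id=3 -> matches Julia
  - ticket 2 (Broken link): agent_id=3 -> matches Julia
  - ticket 3 (Wrong timezone): agent_id=2 -> matches Fiona
  - ticket 4 (Login fails): agent_id=NULL, no match -> dropped
  - ticket 5 (Bad redirect): agent_id=2 -> matches Fiona
  - ticket 6 (Race condition): agent_id=1 -> matches Beth
  - ticket 7 (Off by one): agent_id=1 -> matches Beth
  - ticket 8 (Slow page load): agent_id=3 -> matches Julia
So 1 of 8 rows is dropped.

SQL:
SELECT a.title, b.name AS agent
FROM tickets a
INNER JOIN agents b ON a.agent_id = b.id

Result:
title          | agent
---------------+------
Stale cache    | Julia
Broken link    | Julia
Wrong timezone | Fiona
Bad redirect   | Fiona
Race condition | Beth 
Off by one     | Beth 
Slow page load | Julia
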